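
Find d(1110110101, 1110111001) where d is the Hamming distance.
XOR = 0000001100, count of 1s = 2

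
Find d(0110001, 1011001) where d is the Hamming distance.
XOR = 1101000, count of 1s = 3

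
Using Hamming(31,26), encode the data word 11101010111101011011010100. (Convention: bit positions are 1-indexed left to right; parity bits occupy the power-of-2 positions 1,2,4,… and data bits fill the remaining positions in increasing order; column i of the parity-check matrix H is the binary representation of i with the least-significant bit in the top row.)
Codeword c = d · G (mod 2), d = 11101010111101011011010100:
  c[0] = d·G[:,0] = (11101010111101011011010100)·(11011010101101010101010101) mod 2 = 1+1+0+0+1+0+1+0+1+0+1+1+0+1+0+1+0+0+0+1+0+1+0+1+0+0 mod 2 = 0
  c[1] = d·G[:,1] = (11101010111101011011010100)·(10110110011011001100110011) mod 2 = 1+0+1+0+0+0+1+0+0+1+1+0+0+1+0+0+1+0+0+0+0+1+0+0+0+0 mod 2 = 0
  c[2] = d·G[:,2] = (11101010111101011011010100)·(10000000000000000000000000) mod 2 = 1+0+0+0+0+0+0+0+0+0+0+0+0+0+0+0+0+0+0+0+0+0+0+0+0+0 mod 2 = 1
  c[3] = d·G[:,3] = (11101010111101011011010100)·(01110001111000111100001111) mod 2 = 0+1+1+0+0+0+0+0+1+1+1+0+0+0+0+1+1+0+0+0+0+0+0+1+0+0 mod 2 = 0
  c[4] = d·G[:,4] = (11101010111101011011010100)·(01000000000000000000000000) mod 2 = 0+1+0+0+0+0+0+0+0+0+0+0+0+0+0+0+0+0+0+0+0+0+0+0+0+0 mod 2 = 1
  c[5] = d·G[:,5] = (11101010111101011011010100)·(00100000000000000000000000) mod 2 = 0+0+1+0+0+0+0+0+0+0+0+0+0+0+0+0+0+0+0+0+0+0+0+0+0+0 mod 2 = 1
  c[6] = d·G[:,6] = (11101010111101011011010100)·(00010000000000000000000000) mod 2 = 0+0+0+0+0+0+0+0+0+0+0+0+0+0+0+0+0+0+0+0+0+0+0+0+0+0 mod 2 = 0
  c[7] = d·G[:,7] = (11101010111101011011010100)·(00001111111000000011111111) mod 2 = 0+0+0+0+1+0+1+0+1+1+1+0+0+0+0+0+0+0+1+1+0+1+0+1+0+0 mod 2 = 1
  c[8] = d·G[:,8] = (11101010111101011011010100)·(00001000000000000000000000) mod 2 = 0+0+0+0+1+0+0+0+0+0+0+0+0+0+0+0+0+0+0+0+0+0+0+0+0+0 mod 2 = 1
  c[9] = d·G[:,9] = (11101010111101011011010100)·(00000100000000000000000000) mod 2 = 0+0+0+0+0+0+0+0+0+0+0+0+0+0+0+0+0+0+0+0+0+0+0+0+0+0 mod 2 = 0
  c[10] = d·G[:,10] = (11101010111101011011010100)·(00000010000000000000000000) mod 2 = 0+0+0+0+0+0+1+0+0+0+0+0+0+0+0+0+0+0+0+0+0+0+0+0+0+0 mod 2 = 1
  c[11] = d·G[:,11] = (11101010111101011011010100)·(00000001000000000000000000) mod 2 = 0+0+0+0+0+0+0+0+0+0+0+0+0+0+0+0+0+0+0+0+0+0+0+0+0+0 mod 2 = 0
  c[12] = d·G[:,12] = (11101010111101011011010100)·(00000000100000000000000000) mod 2 = 0+0+0+0+0+0+0+0+1+0+0+0+0+0+0+0+0+0+0+0+0+0+0+0+0+0 mod 2 = 1
  c[13] = d·G[:,13] = (11101010111101011011010100)·(00000000010000000000000000) mod 2 = 0+0+0+0+0+0+0+0+0+1+0+0+0+0+0+0+0+0+0+0+0+0+0+0+0+0 mod 2 = 1
  c[14] = d·G[:,14] = (11101010111101011011010100)·(00000000001000000000000000) mod 2 = 0+0+0+0+0+0+0+0+0+0+1+0+0+0+0+0+0+0+0+0+0+0+0+0+0+0 mod 2 = 1
  c[15] = d·G[:,15] = (11101010111101011011010100)·(00000000000111111111111111) mod 2 = 0+0+0+0+0+0+0+0+0+0+0+1+0+1+0+1+1+0+1+1+0+1+0+1+0+0 mod 2 = 0
  c[16] = d·G[:,16] = (11101010111101011011010100)·(00000000000100000000000000) mod 2 = 0+0+0+0+0+0+0+0+0+0+0+1+0+0+0+0+0+0+0+0+0+0+0+0+0+0 mod 2 = 1
  c[17] = d·G[:,17] = (11101010111101011011010100)·(00000000000010000000000000) mod 2 = 0+0+0+0+0+0+0+0+0+0+0+0+0+0+0+0+0+0+0+0+0+0+0+0+0+0 mod 2 = 0
  c[18] = d·G[:,18] = (11101010111101011011010100)·(00000000000001000000000000) mod 2 = 0+0+0+0+0+0+0+0+0+0+0+0+0+1+0+0+0+0+0+0+0+0+0+0+0+0 mod 2 = 1
  c[19] = d·G[:,19] = (11101010111101011011010100)·(00000000000000100000000000) mod 2 = 0+0+0+0+0+0+0+0+0+0+0+0+0+0+0+0+0+0+0+0+0+0+0+0+0+0 mod 2 = 0
  c[20] = d·G[:,20] = (11101010111101011011010100)·(00000000000000010000000000) mod 2 = 0+0+0+0+0+0+0+0+0+0+0+0+0+0+0+1+0+0+0+0+0+0+0+0+0+0 mod 2 = 1
  c[21] = d·G[:,21] = (11101010111101011011010100)·(00000000000000001000000000) mod 2 = 0+0+0+0+0+0+0+0+0+0+0+0+0+0+0+0+1+0+0+0+0+0+0+0+0+0 mod 2 = 1
  c[22] = d·G[:,22] = (11101010111101011011010100)·(00000000000000000100000000) mod 2 = 0+0+0+0+0+0+0+0+0+0+0+0+0+0+0+0+0+0+0+0+0+0+0+0+0+0 mod 2 = 0
  c[23] = d·G[:,23] = (11101010111101011011010100)·(00000000000000000010000000) mod 2 = 0+0+0+0+0+0+0+0+0+0+0+0+0+0+0+0+0+0+1+0+0+0+0+0+0+0 mod 2 = 1
  c[24] = d·G[:,24] = (11101010111101011011010100)·(00000000000000000001000000) mod 2 = 0+0+0+0+0+0+0+0+0+0+0+0+0+0+0+0+0+0+0+1+0+0+0+0+0+0 mod 2 = 1
  c[25] = d·G[:,25] = (11101010111101011011010100)·(00000000000000000000100000) mod 2 = 0+0+0+0+0+0+0+0+0+0+0+0+0+0+0+0+0+0+0+0+0+0+0+0+0+0 mod 2 = 0
  c[26] = d·G[:,26] = (11101010111101011011010100)·(00000000000000000000010000) mod 2 = 0+0+0+0+0+0+0+0+0+0+0+0+0+0+0+0+0+0+0+0+0+1+0+0+0+0 mod 2 = 1
  c[27] = d·G[:,27] = (11101010111101011011010100)·(00000000000000000000001000) mod 2 = 0+0+0+0+0+0+0+0+0+0+0+0+0+0+0+0+0+0+0+0+0+0+0+0+0+0 mod 2 = 0
  c[28] = d·G[:,28] = (11101010111101011011010100)·(00000000000000000000000100) mod 2 = 0+0+0+0+0+0+0+0+0+0+0+0+0+0+0+0+0+0+0+0+0+0+0+1+0+0 mod 2 = 1
  c[29] = d·G[:,29] = (11101010111101011011010100)·(00000000000000000000000010) mod 2 = 0+0+0+0+0+0+0+0+0+0+0+0+0+0+0+0+0+0+0+0+0+0+0+0+0+0 mod 2 = 0
  c[30] = d·G[:,30] = (11101010111101011011010100)·(00000000000000000000000001) mod 2 = 0+0+0+0+0+0+0+0+0+0+0+0+0+0+0+0+0+0+0+0+0+0+0+0+0+0 mod 2 = 0
Codeword = 0010110110101110101011011010100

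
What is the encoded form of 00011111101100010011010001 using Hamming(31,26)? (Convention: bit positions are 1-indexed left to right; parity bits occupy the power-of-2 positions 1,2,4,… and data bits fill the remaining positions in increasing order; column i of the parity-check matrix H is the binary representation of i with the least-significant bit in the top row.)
Codeword c = d · G (mod 2), d = 00011111101100010011010001:
  c[0] = d·G[:,0] = (00011111101100010011010001)·(11011010101101010101010101) mod 2 = 0+0+0+1+1+0+1+0+1+0+1+1+0+0+0+1+0+0+0+1+0+1+0+0+0+1 mod 2 = 0
  c[1] = d·G[:,1] = (00011111101100010011010001)·(10110110011011001100110011) mod 2 = 0+0+0+1+0+1+1+0+0+0+1+0+0+0+0+0+0+0+0+0+0+1+0+0+0+1 mod 2 = 0
  c[2] = d·G[:,2] = (00011111101100010011010001)·(10000000000000000000000000) mod 2 = 0+0+0+0+0+0+0+0+0+0+0+0+0+0+0+0+0+0+0+0+0+0+0+0+0+0 mod 2 = 0
  c[3] = d·G[:,3] = (00011111101100010011010001)·(01110001111000111100001111) mod 2 = 0+0+0+1+0+0+0+1+1+0+1+0+0+0+0+1+0+0+0+0+0+0+0+0+0+1 mod 2 = 0
  c[4] = d·G[:,4] = (00011111101100010011010001)·(01000000000000000000000000) mod 2 = 0+0+0+0+0+0+0+0+0+0+0+0+0+0+0+0+0+0+0+0+0+0+0+0+0+0 mod 2 = 0
  c[5] = d·G[:,5] = (00011111101100010011010001)·(00100000000000000000000000) mod 2 = 0+0+0+0+0+0+0+0+0+0+0+0+0+0+0+0+0+0+0+0+0+0+0+0+0+0 mod 2 = 0
  c[6] = d·G[:,6] = (00011111101100010011010001)·(00010000000000000000000000) mod 2 = 0+0+0+1+0+0+0+0+0+0+0+0+0+0+0+0+0+0+0+0+0+0+0+0+0+0 mod 2 = 1
  c[7] = d·G[:,7] = (00011111101100010011010001)·(00001111111000000011111111) mod 2 = 0+0+0+0+1+1+1+1+1+0+1+0+0+0+0+0+0+0+1+1+0+1+0+0+0+1 mod 2 = 0
  c[8] = d·G[:,8] = (00011111101100010011010001)·(00001000000000000000000000) mod 2 = 0+0+0+0+1+0+0+0+0+0+0+0+0+0+0+0+0+0+0+0+0+0+0+0+0+0 mod 2 = 1
  c[9] = d·G[:,9] = (00011111101100010011010001)·(00000100000000000000000000) mod 2 = 0+0+0+0+0+1+0+0+0+0+0+0+0+0+0+0+0+0+0+0+0+0+0+0+0+0 mod 2 = 1
  c[10] = d·G[:,10] = (00011111101100010011010001)·(00000010000000000000000000) mod 2 = 0+0+0+0+0+0+1+0+0+0+0+0+0+0+0+0+0+0+0+0+0+0+0+0+0+0 mod 2 = 1
  c[11] = d·G[:,11] = (00011111101100010011010001)·(00000001000000000000000000) mod 2 = 0+0+0+0+0+0+0+1+0+0+0+0+0+0+0+0+0+0+0+0+0+0+0+0+0+0 mod 2 = 1
  c[12] = d·G[:,12] = (00011111101100010011010001)·(00000000100000000000000000) mod 2 = 0+0+0+0+0+0+0+0+1+0+0+0+0+0+0+0+0+0+0+0+0+0+0+0+0+0 mod 2 = 1
  c[13] = d·G[:,13] = (00011111101100010011010001)·(00000000010000000000000000) mod 2 = 0+0+0+0+0+0+0+0+0+0+0+0+0+0+0+0+0+0+0+0+0+0+0+0+0+0 mod 2 = 0
  c[14] = d·G[:,14] = (00011111101100010011010001)·(00000000001000000000000000) mod 2 = 0+0+0+0+0+0+0+0+0+0+1+0+0+0+0+0+0+0+0+0+0+0+0+0+0+0 mod 2 = 1
  c[15] = d·G[:,15] = (00011111101100010011010001)·(00000000000111111111111111) mod 2 = 0+0+0+0+0+0+0+0+0+0+0+1+0+0+0+1+0+0+1+1+0+1+0+0+0+1 mod 2 = 0
  c[16] = d·G[:,16] = (00011111101100010011010001)·(00000000000100000000000000) mod 2 = 0+0+0+0+0+0+0+0+0+0+0+1+0+0+0+0+0+0+0+0+0+0+0+0+0+0 mod 2 = 1
  c[17] = d·G[:,17] = (00011111101100010011010001)·(00000000000010000000000000) mod 2 = 0+0+0+0+0+0+0+0+0+0+0+0+0+0+0+0+0+0+0+0+0+0+0+0+0+0 mod 2 = 0
  c[18] = d·G[:,18] = (00011111101100010011010001)·(00000000000001000000000000) mod 2 = 0+0+0+0+0+0+0+0+0+0+0+0+0+0+0+0+0+0+0+0+0+0+0+0+0+0 mod 2 = 0
  c[19] = d·G[:,19] = (00011111101100010011010001)·(00000000000000100000000000) mod 2 = 0+0+0+0+0+0+0+0+0+0+0+0+0+0+0+0+0+0+0+0+0+0+0+0+0+0 mod 2 = 0
  c[20] = d·G[:,20] = (00011111101100010011010001)·(00000000000000010000000000) mod 2 = 0+0+0+0+0+0+0+0+0+0+0+0+0+0+0+1+0+0+0+0+0+0+0+0+0+0 mod 2 = 1
  c[21] = d·G[:,21] = (00011111101100010011010001)·(00000000000000001000000000) mod 2 = 0+0+0+0+0+0+0+0+0+0+0+0+0+0+0+0+0+0+0+0+0+0+0+0+0+0 mod 2 = 0
  c[22] = d·G[:,22] = (00011111101100010011010001)·(00000000000000000100000000) mod 2 = 0+0+0+0+0+0+0+0+0+0+0+0+0+0+0+0+0+0+0+0+0+0+0+0+0+0 mod 2 = 0
  c[23] = d·G[:,23] = (00011111101100010011010001)·(00000000000000000010000000) mod 2 = 0+0+0+0+0+0+0+0+0+0+0+0+0+0+0+0+0+0+1+0+0+0+0+0+0+0 mod 2 = 1
  c[24] = d·G[:,24] = (00011111101100010011010001)·(00000000000000000001000000) mod 2 = 0+0+0+0+0+0+0+0+0+0+0+0+0+0+0+0+0+0+0+1+0+0+0+0+0+0 mod 2 = 1
  c[25] = d·G[:,25] = (00011111101100010011010001)·(00000000000000000000100000) mod 2 = 0+0+0+0+0+0+0+0+0+0+0+0+0+0+0+0+0+0+0+0+0+0+0+0+0+0 mod 2 = 0
  c[26] = d·G[:,26] = (00011111101100010011010001)·(00000000000000000000010000) mod 2 = 0+0+0+0+0+0+0+0+0+0+0+0+0+0+0+0+0+0+0+0+0+1+0+0+0+0 mod 2 = 1
  c[27] = d·G[:,27] = (00011111101100010011010001)·(00000000000000000000001000) mod 2 = 0+0+0+0+0+0+0+0+0+0+0+0+0+0+0+0+0+0+0+0+0+0+0+0+0+0 mod 2 = 0
  c[28] = d·G[:,28] = (00011111101100010011010001)·(00000000000000000000000100) mod 2 = 0+0+0+0+0+0+0+0+0+0+0+0+0+0+0+0+0+0+0+0+0+0+0+0+0+0 mod 2 = 0
  c[29] = d·G[:,29] = (00011111101100010011010001)·(00000000000000000000000010) mod 2 = 0+0+0+0+0+0+0+0+0+0+0+0+0+0+0+0+0+0+0+0+0+0+0+0+0+0 mod 2 = 0
  c[30] = d·G[:,30] = (00011111101100010011010001)·(00000000000000000000000001) mod 2 = 0+0+0+0+0+0+0+0+0+0+0+0+0+0+0+0+0+0+0+0+0+0+0+0+0+1 mod 2 = 1
Codeword = 0000001011111010100010011010001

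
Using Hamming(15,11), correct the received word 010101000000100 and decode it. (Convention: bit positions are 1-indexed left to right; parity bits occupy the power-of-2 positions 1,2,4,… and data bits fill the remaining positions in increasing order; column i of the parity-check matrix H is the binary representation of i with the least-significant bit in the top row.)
Syndrome s = H · r^T (mod 2), r = 010101000000100:
  s[0] = (101010101010101)·(010101000000100) mod 2 = 0+0+0+0+0+0+0+0+0+0+0+0+1+0+0 mod 2 = 1
  s[1] = (011001100110011)·(010101000000100) mod 2 = 0+1+0+0+0+1+0+0+0+0+0+0+0+0+0 mod 2 = 0
  s[2] = (000111100001111)·(010101000000100) mod 2 = 0+0+0+1+0+1+0+0+0+0+0+0+1+0+0 mod 2 = 1
  s[3] = (000000011111111)·(010101000000100) mod 2 = 0+0+0+0+0+0+0+0+0+0+0+0+1+0+0 mod 2 = 1
Syndrome = 1011
Column 13 of H equals this syndrome → error at bit 13 (1-indexed).
Flip bit 13: 010101000000100 → 010101000000000
Extract data bits at positions {3,5,6,7,9,10,11,12,13,14,15}: 00100000000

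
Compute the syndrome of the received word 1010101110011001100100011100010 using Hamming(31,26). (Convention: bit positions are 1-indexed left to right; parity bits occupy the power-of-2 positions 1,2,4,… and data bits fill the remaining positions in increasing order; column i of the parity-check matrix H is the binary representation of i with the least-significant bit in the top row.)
Syndrome s = H · r^T (mod 2), r = 1010101110011001100100011100010:
  s[0] = (1010101010101010101010101010101)·(1010101110011001100100011100010) mod 2 = 1+0+1+0+1+0+1+0+1+0+0+0+1+0+0+0+1+0+0+0+0+0+0+0+1+0+0+0+0+0+0 mod 2 = 0
  s[1] = (0110011001100110011001100110011)·(1010101110011001100100011100010) mod 2 = 0+0+1+0+0+0+1+0+0+0+0+0+0+0+0+0+0+0+0+0+0+0+0+0+0+1+0+0+0+1+0 mod 2 = 0
  s[2] = (0001111000011110000111100001111)·(1010101110011001100100011100010) mod 2 = 0+0+0+0+1+0+1+0+0+0+0+1+1+0+0+0+0+0+0+1+0+0+0+0+0+0+0+0+0+1+0 mod 2 = 0
  s[3] = (0000000111111110000000011111111)·(1010101110011001100100011100010) mod 2 = 0+0+0+0+0+0+0+1+1+0+0+1+1+0+0+0+0+0+0+0+0+0+0+1+1+1+0+0+0+1+0 mod 2 = 0
  s[4] = (0000000000000001111111111111111)·(1010101110011001100100011100010) mod 2 = 0+0+0+0+0+0+0+0+0+0+0+0+0+0+0+1+1+0+0+1+0+0+0+1+1+1+0+0+0+1+0 mod 2 = 1
Syndrome = 00001
Non-zero syndrome: error at position 16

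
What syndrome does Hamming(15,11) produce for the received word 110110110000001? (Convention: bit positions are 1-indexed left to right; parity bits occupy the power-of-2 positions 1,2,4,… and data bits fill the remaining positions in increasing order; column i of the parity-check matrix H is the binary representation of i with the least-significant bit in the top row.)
Syndrome s = H · r^T (mod 2), r = 110110110000001:
  s[0] = (101010101010101)·(110110110000001) mod 2 = 1+0+0+0+1+0+1+0+0+0+0+0+0+0+1 mod 2 = 0
  s[1] = (011001100110011)·(110110110000001) mod 2 = 0+1+0+0+0+0+1+0+0+0+0+0+0+0+1 mod 2 = 1
  s[2] = (000111100001111)·(110110110000001) mod 2 = 0+0+0+1+1+0+1+0+0+0+0+0+0+0+1 mod 2 = 0
  s[3] = (000000011111111)·(110110110000001) mod 2 = 0+0+0+0+0+0+0+1+0+0+0+0+0+0+1 mod 2 = 0
Syndrome = 0100
Non-zero syndrome: error at position 2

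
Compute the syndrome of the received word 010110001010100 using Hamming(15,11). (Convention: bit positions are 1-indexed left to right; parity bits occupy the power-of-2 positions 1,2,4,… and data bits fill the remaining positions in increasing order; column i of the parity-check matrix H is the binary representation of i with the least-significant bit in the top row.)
Syndrome s = H · r^T (mod 2), r = 010110001010100:
  s[0] = (101010101010101)·(010110001010100) mod 2 = 0+0+0+0+1+0+0+0+1+0+1+0+1+0+0 mod 2 = 0
  s[1] = (011001100110011)·(010110001010100) mod 2 = 0+1+0+0+0+0+0+0+0+0+1+0+0+0+0 mod 2 = 0
  s[2] = (000111100001111)·(010110001010100) mod 2 = 0+0+0+1+1+0+0+0+0+0+0+0+1+0+0 mod 2 = 1
  s[3] = (000000011111111)·(010110001010100) mod 2 = 0+0+0+0+0+0+0+0+1+0+1+0+1+0+0 mod 2 = 1
Syndrome = 0011
Non-zero syndrome: error at position 12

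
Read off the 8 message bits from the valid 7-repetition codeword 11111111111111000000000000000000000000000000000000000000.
Split into 7-bit blocks: 1111111 1111111 0000000 0000000 0000000 0000000 0000000 0000000
Data = 11000000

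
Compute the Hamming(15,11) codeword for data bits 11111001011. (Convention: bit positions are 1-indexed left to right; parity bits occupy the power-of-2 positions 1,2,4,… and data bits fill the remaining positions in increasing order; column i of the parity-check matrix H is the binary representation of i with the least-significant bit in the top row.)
Codeword c = d · G (mod 2), d = 11111001011:
  c[0] = d·G[:,0] = (11111001011)·(11011010101) mod 2 = 1+1+0+1+1+0+0+0+0+0+1 mod 2 = 1
  c[1] = d·G[:,1] = (11111001011)·(10110110011) mod 2 = 1+0+1+1+0+0+0+0+0+1+1 mod 2 = 1
  c[2] = d·G[:,2] = (11111001011)·(10000000000) mod 2 = 1+0+0+0+0+0+0+0+0+0+0 mod 2 = 1
  c[3] = d·G[:,3] = (11111001011)·(01110001111) mod 2 = 0+1+1+1+0+0+0+1+0+1+1 mod 2 = 0
  c[4] = d·G[:,4] = (11111001011)·(01000000000) mod 2 = 0+1+0+0+0+0+0+0+0+0+0 mod 2 = 1
  c[5] = d·G[:,5] = (11111001011)·(00100000000) mod 2 = 0+0+1+0+0+0+0+0+0+0+0 mod 2 = 1
  c[6] = d·G[:,6] = (11111001011)·(00010000000) mod 2 = 0+0+0+1+0+0+0+0+0+0+0 mod 2 = 1
  c[7] = d·G[:,7] = (11111001011)·(00001111111) mod 2 = 0+0+0+0+1+0+0+1+0+1+1 mod 2 = 0
  c[8] = d·G[:,8] = (11111001011)·(00001000000) mod 2 = 0+0+0+0+1+0+0+0+0+0+0 mod 2 = 1
  c[9] = d·G[:,9] = (11111001011)·(00000100000) mod 2 = 0+0+0+0+0+0+0+0+0+0+0 mod 2 = 0
  c[10] = d·G[:,10] = (11111001011)·(00000010000) mod 2 = 0+0+0+0+0+0+0+0+0+0+0 mod 2 = 0
  c[11] = d·G[:,11] = (11111001011)·(00000001000) mod 2 = 0+0+0+0+0+0+0+1+0+0+0 mod 2 = 1
  c[12] = d·G[:,12] = (11111001011)·(00000000100) mod 2 = 0+0+0+0+0+0+0+0+0+0+0 mod 2 = 0
  c[13] = d·G[:,13] = (11111001011)·(00000000010) mod 2 = 0+0+0+0+0+0+0+0+0+1+0 mod 2 = 1
  c[14] = d·G[:,14] = (11111001011)·(00000000001) mod 2 = 0+0+0+0+0+0+0+0+0+0+1 mod 2 = 1
Codeword = 111011101001011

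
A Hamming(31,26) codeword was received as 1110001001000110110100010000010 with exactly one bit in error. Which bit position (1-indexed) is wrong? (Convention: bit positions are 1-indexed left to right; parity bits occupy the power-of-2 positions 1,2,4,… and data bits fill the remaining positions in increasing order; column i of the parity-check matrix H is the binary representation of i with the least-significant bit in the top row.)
Syndrome s = H · r^T (mod 2), r = 1110001001000110110100010000010:
  s[0] = (1010101010101010101010101010101)·(1110001001000110110100010000010) mod 2 = 1+0+1+0+0+0+1+0+0+0+0+0+0+0+1+0+1+0+0+0+0+0+0+0+0+0+0+0+0+0+0 mod 2 = 1
  s[1] = (0110011001100110011001100110011)·(1110001001000110110100010000010) mod 2 = 0+1+1+0+0+0+1+0+0+1+0+0+0+1+1+0+0+1+0+0+0+0+0+0+0+0+0+0+0+1+0 mod 2 = 0
  s[2] = (0001111000011110000111100001111)·(1110001001000110110100010000010) mod 2 = 0+0+0+0+0+0+1+0+0+0+0+0+0+1+1+0+0+0+0+1+0+0+0+0+0+0+0+0+0+1+0 mod 2 = 1
  s[3] = (0000000111111110000000011111111)·(1110001001000110110100010000010) mod 2 = 0+0+0+0+0+0+0+0+0+1+0+0+0+1+1+0+0+0+0+0+0+0+0+1+0+0+0+0+0+1+0 mod 2 = 1
  s[4] = (0000000000000001111111111111111)·(1110001001000110110100010000010) mod 2 = 0+0+0+0+0+0+0+0+0+0+0+0+0+0+0+0+1+1+0+1+0+0+0+1+0+0+0+0+0+1+0 mod 2 = 1
Syndrome = 10111
Column i of H is the binary representation of i, so the syndrome is the binary index of the flipped bit.
Read s = 10111 with s[0] as LSB: 1·2^0 + 0·2^1 + 1·2^2 + 1·2^3 + 1·2^4 = 29.
Error is at bit position 29.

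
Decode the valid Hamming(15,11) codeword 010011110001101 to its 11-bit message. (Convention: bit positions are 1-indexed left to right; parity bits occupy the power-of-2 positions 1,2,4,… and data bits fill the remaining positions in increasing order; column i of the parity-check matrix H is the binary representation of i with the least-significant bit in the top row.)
Parity bits occupy power-of-2 positions; data bits are at positions {3,5,6,7,9,10,11,12,13,14,15} (1-indexed).
Extract: c[3]=0 c[5]=1 c[6]=1 c[7]=1 c[9]=0 c[10]=0 c[11]=0 c[12]=1 c[13]=1 c[14]=0 c[15]=1
Data = 01110001101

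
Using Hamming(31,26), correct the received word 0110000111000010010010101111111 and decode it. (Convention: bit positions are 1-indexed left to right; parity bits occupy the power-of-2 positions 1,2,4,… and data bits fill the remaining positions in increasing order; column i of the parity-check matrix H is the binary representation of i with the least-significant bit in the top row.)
Syndrome s = H · r^T (mod 2), r = 0110000111000010010010101111111:
  s[0] = (1010101010101010101010101010101)·(0110000111000010010010101111111) mod 2 = 0+0+1+0+0+0+0+0+1+0+0+0+0+0+1+0+0+0+0+0+1+0+1+0+1+0+1+0+1+0+1 mod 2 = 1
  s[1] = (0110011001100110011001100110011)·(0110000111000010010010101111111) mod 2 = 0+1+1+0+0+0+0+0+0+1+0+0+0+0+1+0+0+1+0+0+0+0+1+0+0+1+1+0+0+1+1 mod 2 = 0
  s[2] = (0001111000011110000111100001111)·(0110000111000010010010101111111) mod 2 = 0+0+0+0+0+0+0+0+0+0+0+0+0+0+1+0+0+0+0+0+1+0+1+0+0+0+0+1+1+1+1 mod 2 = 1
  s[3] = (0000000111111110000000011111111)·(0110000111000010010010101111111) mod 2 = 0+0+0+0+0+0+0+1+1+1+0+0+0+0+1+0+0+0+0+0+0+0+0+0+1+1+1+1+1+1+1 mod 2 = 1
  s[4] = (0000000000000001111111111111111)·(0110000111000010010010101111111) mod 2 = 0+0+0+0+0+0+0+0+0+0+0+0+0+0+0+0+0+1+0+0+1+0+1+0+1+1+1+1+1+1+1 mod 2 = 0
Syndrome = 10110
Column 13 of H equals this syndrome → error at bit 13 (1-indexed).
Flip bit 13: 0110000111000010010010101111111 → 0110000111001010010010101111111
Extract data bits at positions {3,5,6,7,9,10,11,12,13,14,15,17,18,19,20,21,22,23,24,25,26,27,28,29,30,31}: 10001100101010010101111111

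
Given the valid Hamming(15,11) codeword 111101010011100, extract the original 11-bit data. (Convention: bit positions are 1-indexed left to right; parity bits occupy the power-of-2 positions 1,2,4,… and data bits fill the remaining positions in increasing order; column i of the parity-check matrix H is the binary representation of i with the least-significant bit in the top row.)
Parity bits occupy power-of-2 positions; data bits are at positions {3,5,6,7,9,10,11,12,13,14,15} (1-indexed).
Extract: c[3]=1 c[5]=0 c[6]=1 c[7]=0 c[9]=0 c[10]=0 c[11]=1 c[12]=1 c[13]=1 c[14]=0 c[15]=0
Data = 10100011100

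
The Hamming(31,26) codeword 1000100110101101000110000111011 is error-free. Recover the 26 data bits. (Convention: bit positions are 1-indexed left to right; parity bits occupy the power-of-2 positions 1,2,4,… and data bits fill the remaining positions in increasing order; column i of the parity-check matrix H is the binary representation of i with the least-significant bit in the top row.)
Parity bits occupy power-of-2 positions; data bits are at positions {3,5,6,7,9,10,11,12,13,14,15,17,18,19,20,21,22,23,24,25,26,27,28,29,30,31} (1-indexed).
Extract: c[3]=0 c[5]=1 c[6]=0 c[7]=0 c[9]=1 c[10]=0 c[11]=1 c[12]=0 c[13]=1 c[14]=1 c[15]=0 c[17]=0 c[18]=0 c[19]=0 c[20]=1 c[21]=1 c[22]=0 c[23]=0 c[24]=0 c[25]=0 c[26]=1 c[27]=1 c[28]=1 c[29]=0 c[30]=1 c[31]=1
Data = 01001010110000110000111011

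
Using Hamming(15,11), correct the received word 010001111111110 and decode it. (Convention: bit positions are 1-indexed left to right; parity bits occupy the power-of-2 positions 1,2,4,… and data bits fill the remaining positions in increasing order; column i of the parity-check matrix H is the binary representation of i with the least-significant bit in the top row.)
Syndrome s = H · r^T (mod 2), r = 010001111111110:
  s[0] = (101010101010101)·(010001111111110) mod 2 = 0+0+0+0+0+0+1+0+1+0+1+0+1+0+0 mod 2 = 0
  s[1] = (011001100110011)·(010001111111110) mod 2 = 0+1+0+0+0+1+1+0+0+1+1+0+0+1+0 mod 2 = 0
  s[2] = (000111100001111)·(010001111111110) mod 2 = 0+0+0+0+0+1+1+0+0+0+0+1+1+1+0 mod 2 = 1
  s[3] = (000000011111111)·(010001111111110) mod 2 = 0+0+0+0+0+0+0+1+1+1+1+1+1+1+0 mod 2 = 1
Syndrome = 0011
Column 12 of H equals this syndrome → error at bit 12 (1-indexed).
Flip bit 12: 010001111111110 → 010001111110110
Extract data bits at positions {3,5,6,7,9,10,11,12,13,14,15}: 00111110110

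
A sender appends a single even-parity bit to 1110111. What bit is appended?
Sum of data bits: 1+1+1+0+1+1+1 = 6.
6 mod 2 = 0, so parity bit = 0.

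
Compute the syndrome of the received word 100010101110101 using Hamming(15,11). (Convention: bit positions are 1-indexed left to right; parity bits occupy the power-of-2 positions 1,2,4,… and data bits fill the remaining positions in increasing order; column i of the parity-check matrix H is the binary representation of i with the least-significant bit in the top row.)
Syndrome s = H · r^T (mod 2), r = 100010101110101:
  s[0] = (101010101010101)·(100010101110101) mod 2 = 1+0+0+0+1+0+1+0+1+0+1+0+1+0+1 mod 2 = 1
  s[1] = (011001100110011)·(100010101110101) mod 2 = 0+0+0+0+0+0+1+0+0+1+1+0+0+0+1 mod 2 = 0
  s[2] = (000111100001111)·(100010101110101) mod 2 = 0+0+0+0+1+0+1+0+0+0+0+0+1+0+1 mod 2 = 0
  s[3] = (000000011111111)·(100010101110101) mod 2 = 0+0+0+0+0+0+0+0+1+1+1+0+1+0+1 mod 2 = 1
Syndrome = 1001
Non-zero syndrome: error at position 9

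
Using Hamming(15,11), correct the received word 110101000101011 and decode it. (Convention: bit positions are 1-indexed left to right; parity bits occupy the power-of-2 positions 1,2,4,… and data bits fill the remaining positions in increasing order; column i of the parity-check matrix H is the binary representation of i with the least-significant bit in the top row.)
Syndrome s = H · r^T (mod 2), r = 110101000101011:
  s[0] = (101010101010101)·(110101000101011) mod 2 = 1+0+0+0+0+0+0+0+0+0+0+0+0+0+1 mod 2 = 0
  s[1] = (011001100110011)·(110101000101011) mod 2 = 0+1+0+0+0+1+0+0+0+1+0+0+0+1+1 mod 2 = 1
  s[2] = (000111100001111)·(110101000101011) mod 2 = 0+0+0+1+0+1+0+0+0+0+0+1+0+1+1 mod 2 = 1
  s[3] = (000000011111111)·(110101000101011) mod 2 = 0+0+0+0+0+0+0+0+0+1+0+1+0+1+1 mod 2 = 0
Syndrome = 0110
Column 6 of H equals this syndrome → error at bit 6 (1-indexed).
Flip bit 6: 110101000101011 → 110100000101011
Extract data bits at positions {3,5,6,7,9,10,11,12,13,14,15}: 00000101011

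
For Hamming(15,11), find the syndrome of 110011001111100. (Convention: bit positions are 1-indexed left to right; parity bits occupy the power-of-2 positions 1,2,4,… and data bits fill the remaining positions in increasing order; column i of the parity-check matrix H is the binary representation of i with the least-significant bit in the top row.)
Syndrome s = H · r^T (mod 2), r = 110011001111100:
  s[0] = (101010101010101)·(110011001111100) mod 2 = 1+0+0+0+1+0+0+0+1+0+1+0+1+0+0 mod 2 = 1
  s[1] = (011001100110011)·(110011001111100) mod 2 = 0+1+0+0+0+1+0+0+0+1+1+0+0+0+0 mod 2 = 0
  s[2] = (000111100001111)·(110011001111100) mod 2 = 0+0+0+0+1+1+0+0+0+0+0+1+1+0+0 mod 2 = 0
  s[3] = (000000011111111)·(110011001111100) mod 2 = 0+0+0+0+0+0+0+0+1+1+1+1+1+0+0 mod 2 = 1
Syndrome = 1001
Non-zero syndrome: error at position 9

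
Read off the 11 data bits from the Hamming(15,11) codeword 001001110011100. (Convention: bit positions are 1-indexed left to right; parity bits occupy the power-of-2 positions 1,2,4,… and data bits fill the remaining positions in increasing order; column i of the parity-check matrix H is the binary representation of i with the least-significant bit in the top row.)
Parity bits occupy power-of-2 positions; data bits are at positions {3,5,6,7,9,10,11,12,13,14,15} (1-indexed).
Extract: c[3]=1 c[5]=0 c[6]=1 c[7]=1 c[9]=0 c[10]=0 c[11]=1 c[12]=1 c[13]=1 c[14]=0 c[15]=0
Data = 10110011100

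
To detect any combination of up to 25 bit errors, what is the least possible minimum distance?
Detecting e errors requires d_min ≥ e + 1 = 25 + 1 = 26.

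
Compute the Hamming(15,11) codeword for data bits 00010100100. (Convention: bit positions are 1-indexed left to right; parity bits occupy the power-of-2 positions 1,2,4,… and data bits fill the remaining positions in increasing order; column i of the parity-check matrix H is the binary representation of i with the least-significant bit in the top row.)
Codeword c = d · G (mod 2), d = 00010100100:
  c[0] = d·G[:,0] = (00010100100)·(11011010101) mod 2 = 0+0+0+1+0+0+0+0+1+0+0 mod 2 = 0
  c[1] = d·G[:,1] = (00010100100)·(10110110011) mod 2 = 0+0+0+1+0+1+0+0+0+0+0 mod 2 = 0
  c[2] = d·G[:,2] = (00010100100)·(10000000000) mod 2 = 0+0+0+0+0+0+0+0+0+0+0 mod 2 = 0
  c[3] = d·G[:,3] = (00010100100)·(01110001111) mod 2 = 0+0+0+1+0+0+0+0+1+0+0 mod 2 = 0
  c[4] = d·G[:,4] = (00010100100)·(01000000000) mod 2 = 0+0+0+0+0+0+0+0+0+0+0 mod 2 = 0
  c[5] = d·G[:,5] = (00010100100)·(00100000000) mod 2 = 0+0+0+0+0+0+0+0+0+0+0 mod 2 = 0
  c[6] = d·G[:,6] = (00010100100)·(00010000000) mod 2 = 0+0+0+1+0+0+0+0+0+0+0 mod 2 = 1
  c[7] = d·G[:,7] = (00010100100)·(00001111111) mod 2 = 0+0+0+0+0+1+0+0+1+0+0 mod 2 = 0
  c[8] = d·G[:,8] = (00010100100)·(00001000000) mod 2 = 0+0+0+0+0+0+0+0+0+0+0 mod 2 = 0
  c[9] = d·G[:,9] = (00010100100)·(00000100000) mod 2 = 0+0+0+0+0+1+0+0+0+0+0 mod 2 = 1
  c[10] = d·G[:,10] = (00010100100)·(00000010000) mod 2 = 0+0+0+0+0+0+0+0+0+0+0 mod 2 = 0
  c[11] = d·G[:,11] = (00010100100)·(00000001000) mod 2 = 0+0+0+0+0+0+0+0+0+0+0 mod 2 = 0
  c[12] = d·G[:,12] = (00010100100)·(00000000100) mod 2 = 0+0+0+0+0+0+0+0+1+0+0 mod 2 = 1
  c[13] = d·G[:,13] = (00010100100)·(00000000010) mod 2 = 0+0+0+0+0+0+0+0+0+0+0 mod 2 = 0
  c[14] = d·G[:,14] = (00010100100)·(00000000001) mod 2 = 0+0+0+0+0+0+0+0+0+0+0 mod 2 = 0
Codeword = 000000100100100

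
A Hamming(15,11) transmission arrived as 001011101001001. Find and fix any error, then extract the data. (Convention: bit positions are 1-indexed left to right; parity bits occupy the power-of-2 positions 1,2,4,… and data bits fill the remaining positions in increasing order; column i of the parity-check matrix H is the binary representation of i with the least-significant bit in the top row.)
Syndrome s = H · r^T (mod 2), r = 001011101001001:
  s[0] = (101010101010101)·(001011101001001) mod 2 = 0+0+1+0+1+0+1+0+1+0+0+0+0+0+1 mod 2 = 1
  s[1] = (011001100110011)·(001011101001001) mod 2 = 0+0+1+0+0+1+1+0+0+0+0+0+0+0+1 mod 2 = 0
  s[2] = (000111100001111)·(001011101001001) mod 2 = 0+0+0+0+1+1+1+0+0+0+0+1+0+0+1 mod 2 = 1
  s[3] = (000000011111111)·(001011101001001) mod 2 = 0+0+0+0+0+0+0+0+1+0+0+1+0+0+1 mod 2 = 1
Syndrome = 1011
Column 13 of H equals this syndrome → error at bit 13 (1-indexed).
Flip bit 13: 001011101001001 → 001011101001101
Extract data bits at positions {3,5,6,7,9,10,11,12,13,14,15}: 11111001101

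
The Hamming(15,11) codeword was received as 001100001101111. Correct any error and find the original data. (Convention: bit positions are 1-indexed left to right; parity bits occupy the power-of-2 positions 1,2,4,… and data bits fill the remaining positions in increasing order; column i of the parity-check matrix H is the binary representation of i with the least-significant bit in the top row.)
Syndrome s = H · r^T (mod 2), r = 001100001101111:
  s[0] = (101010101010101)·(001100001101111) mod 2 = 0+0+1+0+0+0+0+0+1+0+0+0+1+0+1 mod 2 = 0
  s[1] = (011001100110011)·(001100001101111) mod 2 = 0+0+1+0+0+0+0+0+0+1+0+0+0+1+1 mod 2 = 0
  s[2] = (000111100001111)·(001100001101111) mod 2 = 0+0+0+1+0+0+0+0+0+0+0+1+1+1+1 mod 2 = 1
  s[3] = (000000011111111)·(001100001101111) mod 2 = 0+0+0+0+0+0+0+0+1+1+0+1+1+1+1 mod 2 = 0
Syndrome = 0010
Column 4 of H equals this syndrome → error at bit 4 (1-indexed).
Flip bit 4: 001100001101111 → 001000001101111
Extract data bits at positions {3,5,6,7,9,10,11,12,13,14,15}: 10001101111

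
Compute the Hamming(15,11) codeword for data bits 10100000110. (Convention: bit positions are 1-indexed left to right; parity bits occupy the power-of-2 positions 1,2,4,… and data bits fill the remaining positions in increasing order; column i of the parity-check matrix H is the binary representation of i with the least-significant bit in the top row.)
Codeword c = d · G (mod 2), d = 10100000110:
  c[0] = d·G[:,0] = (10100000110)·(11011010101) mod 2 = 1+0+0+0+0+0+0+0+1+0+0 mod 2 = 0
  c[1] = d·G[:,1] = (10100000110)·(10110110011) mod 2 = 1+0+1+0+0+0+0+0+0+1+0 mod 2 = 1
  c[2] = d·G[:,2] = (10100000110)·(10000000000) mod 2 = 1+0+0+0+0+0+0+0+0+0+0 mod 2 = 1
  c[3] = d·G[:,3] = (10100000110)·(01110001111) mod 2 = 0+0+1+0+0+0+0+0+1+1+0 mod 2 = 1
  c[4] = d·G[:,4] = (10100000110)·(01000000000) mod 2 = 0+0+0+0+0+0+0+0+0+0+0 mod 2 = 0
  c[5] = d·G[:,5] = (10100000110)·(00100000000) mod 2 = 0+0+1+0+0+0+0+0+0+0+0 mod 2 = 1
  c[6] = d·G[:,6] = (10100000110)·(00010000000) mod 2 = 0+0+0+0+0+0+0+0+0+0+0 mod 2 = 0
  c[7] = d·G[:,7] = (10100000110)·(00001111111) mod 2 = 0+0+0+0+0+0+0+0+1+1+0 mod 2 = 0
  c[8] = d·G[:,8] = (10100000110)·(00001000000) mod 2 = 0+0+0+0+0+0+0+0+0+0+0 mod 2 = 0
  c[9] = d·G[:,9] = (10100000110)·(00000100000) mod 2 = 0+0+0+0+0+0+0+0+0+0+0 mod 2 = 0
  c[10] = d·G[:,10] = (10100000110)·(00000010000) mod 2 = 0+0+0+0+0+0+0+0+0+0+0 mod 2 = 0
  c[11] = d·G[:,11] = (10100000110)·(00000001000) mod 2 = 0+0+0+0+0+0+0+0+0+0+0 mod 2 = 0
  c[12] = d·G[:,12] = (10100000110)·(00000000100) mod 2 = 0+0+0+0+0+0+0+0+1+0+0 mod 2 = 1
  c[13] = d·G[:,13] = (10100000110)·(00000000010) mod 2 = 0+0+0+0+0+0+0+0+0+1+0 mod 2 = 1
  c[14] = d·G[:,14] = (10100000110)·(00000000001) mod 2 = 0+0+0+0+0+0+0+0+0+0+0 mod 2 = 0
Codeword = 011101000000110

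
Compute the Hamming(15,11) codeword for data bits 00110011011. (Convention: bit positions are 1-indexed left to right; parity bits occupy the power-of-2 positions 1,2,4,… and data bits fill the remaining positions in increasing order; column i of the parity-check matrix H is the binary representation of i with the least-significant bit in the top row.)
Codeword c = d · G (mod 2), d = 00110011011:
  c[0] = d·G[:,0] = (00110011011)·(11011010101) mod 2 = 0+0+0+1+0+0+1+0+0+0+1 mod 2 = 1
  c[1] = d·G[:,1] = (00110011011)·(10110110011) mod 2 = 0+0+1+1+0+0+1+0+0+1+1 mod 2 = 1
  c[2] = d·G[:,2] = (00110011011)·(10000000000) mod 2 = 0+0+0+0+0+0+0+0+0+0+0 mod 2 = 0
  c[3] = d·G[:,3] = (00110011011)·(01110001111) mod 2 = 0+0+1+1+0+0+0+1+0+1+1 mod 2 = 1
  c[4] = d·G[:,4] = (00110011011)·(01000000000) mod 2 = 0+0+0+0+0+0+0+0+0+0+0 mod 2 = 0
  c[5] = d·G[:,5] = (00110011011)·(00100000000) mod 2 = 0+0+1+0+0+0+0+0+0+0+0 mod 2 = 1
  c[6] = d·G[:,6] = (00110011011)·(00010000000) mod 2 = 0+0+0+1+0+0+0+0+0+0+0 mod 2 = 1
  c[7] = d·G[:,7] = (00110011011)·(00001111111) mod 2 = 0+0+0+0+0+0+1+1+0+1+1 mod 2 = 0
  c[8] = d·G[:,8] = (00110011011)·(00001000000) mod 2 = 0+0+0+0+0+0+0+0+0+0+0 mod 2 = 0
  c[9] = d·G[:,9] = (00110011011)·(00000100000) mod 2 = 0+0+0+0+0+0+0+0+0+0+0 mod 2 = 0
  c[10] = d·G[:,10] = (00110011011)·(00000010000) mod 2 = 0+0+0+0+0+0+1+0+0+0+0 mod 2 = 1
  c[11] = d·G[:,11] = (00110011011)·(00000001000) mod 2 = 0+0+0+0+0+0+0+1+0+0+0 mod 2 = 1
  c[12] = d·G[:,12] = (00110011011)·(00000000100) mod 2 = 0+0+0+0+0+0+0+0+0+0+0 mod 2 = 0
  c[13] = d·G[:,13] = (00110011011)·(00000000010) mod 2 = 0+0+0+0+0+0+0+0+0+1+0 mod 2 = 1
  c[14] = d·G[:,14] = (00110011011)·(00000000001) mod 2 = 0+0+0+0+0+0+0+0+0+0+1 mod 2 = 1
Codeword = 110101100011011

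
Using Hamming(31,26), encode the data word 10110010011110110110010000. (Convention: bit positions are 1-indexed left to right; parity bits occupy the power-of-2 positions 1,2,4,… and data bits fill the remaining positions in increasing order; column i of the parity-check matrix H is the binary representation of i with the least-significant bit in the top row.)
Codeword c = d · G (mod 2), d = 10110010011110110110010000:
  c[0] = d·G[:,0] = (10110010011110110110010000)·(11011010101101010101010101) mod 2 = 1+0+0+1+0+0+1+0+0+0+1+1+0+0+0+1+0+1+0+0+0+1+0+0+0+0 mod 2 = 0
  c[1] = d·G[:,1] = (10110010011110110110010000)·(10110110011011001100110011) mod 2 = 1+0+1+1+0+0+1+0+0+1+1+0+1+0+0+0+0+1+0+0+0+1+0+0+0+0 mod 2 = 1
  c[2] = d·G[:,2] = (10110010011110110110010000)·(10000000000000000000000000) mod 2 = 1+0+0+0+0+0+0+0+0+0+0+0+0+0+0+0+0+0+0+0+0+0+0+0+0+0 mod 2 = 1
  c[3] = d·G[:,3] = (10110010011110110110010000)·(01110001111000111100001111) mod 2 = 0+0+1+1+0+0+0+0+0+1+1+0+0+0+1+1+0+1+0+0+0+0+0+0+0+0 mod 2 = 1
  c[4] = d·G[:,4] = (10110010011110110110010000)·(01000000000000000000000000) mod 2 = 0+0+0+0+0+0+0+0+0+0+0+0+0+0+0+0+0+0+0+0+0+0+0+0+0+0 mod 2 = 0
  c[5] = d·G[:,5] = (10110010011110110110010000)·(00100000000000000000000000) mod 2 = 0+0+1+0+0+0+0+0+0+0+0+0+0+0+0+0+0+0+0+0+0+0+0+0+0+0 mod 2 = 1
  c[6] = d·G[:,6] = (10110010011110110110010000)·(00010000000000000000000000) mod 2 = 0+0+0+1+0+0+0+0+0+0+0+0+0+0+0+0+0+0+0+0+0+0+0+0+0+0 mod 2 = 1
  c[7] = d·G[:,7] = (10110010011110110110010000)·(00001111111000000011111111) mod 2 = 0+0+0+0+0+0+1+0+0+1+1+0+0+0+0+0+0+0+1+0+0+1+0+0+0+0 mod 2 = 1
  c[8] = d·G[:,8] = (10110010011110110110010000)·(00001000000000000000000000) mod 2 = 0+0+0+0+0+0+0+0+0+0+0+0+0+0+0+0+0+0+0+0+0+0+0+0+0+0 mod 2 = 0
  c[9] = d·G[:,9] = (10110010011110110110010000)·(00000100000000000000000000) mod 2 = 0+0+0+0+0+0+0+0+0+0+0+0+0+0+0+0+0+0+0+0+0+0+0+0+0+0 mod 2 = 0
  c[10] = d·G[:,10] = (10110010011110110110010000)·(00000010000000000000000000) mod 2 = 0+0+0+0+0+0+1+0+0+0+0+0+0+0+0+0+0+0+0+0+0+0+0+0+0+0 mod 2 = 1
  c[11] = d·G[:,11] = (10110010011110110110010000)·(00000001000000000000000000) mod 2 = 0+0+0+0+0+0+0+0+0+0+0+0+0+0+0+0+0+0+0+0+0+0+0+0+0+0 mod 2 = 0
  c[12] = d·G[:,12] = (10110010011110110110010000)·(00000000100000000000000000) mod 2 = 0+0+0+0+0+0+0+0+0+0+0+0+0+0+0+0+0+0+0+0+0+0+0+0+0+0 mod 2 = 0
  c[13] = d·G[:,13] = (10110010011110110110010000)·(00000000010000000000000000) mod 2 = 0+0+0+0+0+0+0+0+0+1+0+0+0+0+0+0+0+0+0+0+0+0+0+0+0+0 mod 2 = 1
  c[14] = d·G[:,14] = (10110010011110110110010000)·(00000000001000000000000000) mod 2 = 0+0+0+0+0+0+0+0+0+0+1+0+0+0+0+0+0+0+0+0+0+0+0+0+0+0 mod 2 = 1
  c[15] = d·G[:,15] = (10110010011110110110010000)·(00000000000111111111111111) mod 2 = 0+0+0+0+0+0+0+0+0+0+0+1+1+0+1+1+0+1+1+0+0+1+0+0+0+0 mod 2 = 1
  c[16] = d·G[:,16] = (10110010011110110110010000)·(00000000000100000000000000) mod 2 = 0+0+0+0+0+0+0+0+0+0+0+1+0+0+0+0+0+0+0+0+0+0+0+0+0+0 mod 2 = 1
  c[17] = d·G[:,17] = (10110010011110110110010000)·(00000000000010000000000000) mod 2 = 0+0+0+0+0+0+0+0+0+0+0+0+1+0+0+0+0+0+0+0+0+0+0+0+0+0 mod 2 = 1
  c[18] = d·G[:,18] = (10110010011110110110010000)·(00000000000001000000000000) mod 2 = 0+0+0+0+0+0+0+0+0+0+0+0+0+0+0+0+0+0+0+0+0+0+0+0+0+0 mod 2 = 0
  c[19] = d·G[:,19] = (10110010011110110110010000)·(00000000000000100000000000) mod 2 = 0+0+0+0+0+0+0+0+0+0+0+0+0+0+1+0+0+0+0+0+0+0+0+0+0+0 mod 2 = 1
  c[20] = d·G[:,20] = (10110010011110110110010000)·(00000000000000010000000000) mod 2 = 0+0+0+0+0+0+0+0+0+0+0+0+0+0+0+1+0+0+0+0+0+0+0+0+0+0 mod 2 = 1
  c[21] = d·G[:,21] = (10110010011110110110010000)·(00000000000000001000000000) mod 2 = 0+0+0+0+0+0+0+0+0+0+0+0+0+0+0+0+0+0+0+0+0+0+0+0+0+0 mod 2 = 0
  c[22] = d·G[:,22] = (10110010011110110110010000)·(00000000000000000100000000) mod 2 = 0+0+0+0+0+0+0+0+0+0+0+0+0+0+0+0+0+1+0+0+0+0+0+0+0+0 mod 2 = 1
  c[23] = d·G[:,23] = (10110010011110110110010000)·(00000000000000000010000000) mod 2 = 0+0+0+0+0+0+0+0+0+0+0+0+0+0+0+0+0+0+1+0+0+0+0+0+0+0 mod 2 = 1
  c[24] = d·G[:,24] = (10110010011110110110010000)·(00000000000000000001000000) mod 2 = 0+0+0+0+0+0+0+0+0+0+0+0+0+0+0+0+0+0+0+0+0+0+0+0+0+0 mod 2 = 0
  c[25] = d·G[:,25] = (10110010011110110110010000)·(00000000000000000000100000) mod 2 = 0+0+0+0+0+0+0+0+0+0+0+0+0+0+0+0+0+0+0+0+0+0+0+0+0+0 mod 2 = 0
  c[26] = d·G[:,26] = (10110010011110110110010000)·(00000000000000000000010000) mod 2 = 0+0+0+0+0+0+0+0+0+0+0+0+0+0+0+0+0+0+0+0+0+1+0+0+0+0 mod 2 = 1
  c[27] = d·G[:,27] = (10110010011110110110010000)·(00000000000000000000001000) mod 2 = 0+0+0+0+0+0+0+0+0+0+0+0+0+0+0+0+0+0+0+0+0+0+0+0+0+0 mod 2 = 0
  c[28] = d·G[:,28] = (10110010011110110110010000)·(00000000000000000000000100) mod 2 = 0+0+0+0+0+0+0+0+0+0+0+0+0+0+0+0+0+0+0+0+0+0+0+0+0+0 mod 2 = 0
  c[29] = d·G[:,29] = (10110010011110110110010000)·(00000000000000000000000010) mod 2 = 0+0+0+0+0+0+0+0+0+0+0+0+0+0+0+0+0+0+0+0+0+0+0+0+0+0 mod 2 = 0
  c[30] = d·G[:,30] = (10110010011110110110010000)·(00000000000000000000000001) mod 2 = 0+0+0+0+0+0+0+0+0+0+0+0+0+0+0+0+0+0+0+0+0+0+0+0+0+0 mod 2 = 0
Codeword = 0111011100100111110110110010000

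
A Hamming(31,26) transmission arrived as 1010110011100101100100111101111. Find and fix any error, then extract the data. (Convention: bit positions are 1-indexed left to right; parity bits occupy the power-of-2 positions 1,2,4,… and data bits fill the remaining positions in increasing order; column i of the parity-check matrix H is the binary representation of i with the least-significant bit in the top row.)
Syndrome s = H · r^T (mod 2), r = 1010110011100101100100111101111:
  s[0] = (1010101010101010101010101010101)·(1010110011100101100100111101111) mod 2 = 1+0+1+0+1+0+0+0+1+0+1+0+0+0+0+0+1+0+0+0+0+0+1+0+1+0+0+0+1+0+1 mod 2 = 0
  s[1] = (0110011001100110011001100110011)·(1010110011100101100100111101111) mod 2 = 0+0+1+0+0+1+0+0+0+1+1+0+0+1+0+0+0+0+0+0+0+0+1+0+0+1+0+0+0+1+1 mod 2 = 1
  s[2] = (0001111000011110000111100001111)·(1010110011100101100100111101111) mod 2 = 0+0+0+0+1+1+0+0+0+0+0+0+0+1+0+0+0+0+0+1+0+0+1+0+0+0+0+1+1+1+1 mod 2 = 1
  s[3] = (0000000111111110000000011111111)·(1010110011100101100100111101111) mod 2 = 0+0+0+0+0+0+0+0+1+1+1+0+0+1+0+0+0+0+0+0+0+0+0+1+1+1+0+1+1+1+1 mod 2 = 1
  s[4] = (0000000000000001111111111111111)·(1010110011100101100100111101111) mod 2 = 0+0+0+0+0+0+0+0+0+0+0+0+0+0+0+1+1+0+0+1+0+0+1+1+1+1+0+1+1+1+1 mod 2 = 1
Syndrome = 01111
Column 30 of H equals this syndrome → error at bit 30 (1-indexed).
Flip bit 30: 1010110011100101100100111101111 → 1010110011100101100100111101101
Extract data bits at positions {3,5,6,7,9,10,11,12,13,14,15,17,18,19,20,21,22,23,24,25,26,27,28,29,30,31}: 11101110010100100111101101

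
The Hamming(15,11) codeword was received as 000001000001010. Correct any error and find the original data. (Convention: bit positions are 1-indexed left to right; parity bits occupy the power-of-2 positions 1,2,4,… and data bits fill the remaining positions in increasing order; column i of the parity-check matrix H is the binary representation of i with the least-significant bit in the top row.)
Syndrome s = H · r^T (mod 2), r = 000001000001010:
  s[0] = (101010101010101)·(000001000001010) mod 2 = 0+0+0+0+0+0+0+0+0+0+0+0+0+0+0 mod 2 = 0
  s[1] = (011001100110011)·(000001000001010) mod 2 = 0+0+0+0+0+1+0+0+0+0+0+0+0+1+0 mod 2 = 0
  s[2] = (000111100001111)·(000001000001010) mod 2 = 0+0+0+0+0+1+0+0+0+0+0+1+0+1+0 mod 2 = 1
  s[3] = (000000011111111)·(000001000001010) mod 2 = 0+0+0+0+0+0+0+0+0+0+0+1+0+1+0 mod 2 = 0
Syndrome = 0010
Column 4 of H equals this syndrome → error at bit 4 (1-indexed).
Flip bit 4: 000001000001010 → 000101000001010
Extract data bits at positions {3,5,6,7,9,10,11,12,13,14,15}: 00100001010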